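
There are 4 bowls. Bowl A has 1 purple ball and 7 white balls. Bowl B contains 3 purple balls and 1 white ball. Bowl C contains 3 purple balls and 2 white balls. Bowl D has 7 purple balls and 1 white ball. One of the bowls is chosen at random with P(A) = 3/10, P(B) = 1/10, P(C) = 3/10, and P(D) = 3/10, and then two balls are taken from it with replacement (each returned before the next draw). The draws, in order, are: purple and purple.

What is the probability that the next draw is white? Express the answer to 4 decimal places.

For each hypothesis, P(data | H) works out to: P(data | bowl A) = (1/8)(1/8) = 0.015625; P(data | bowl B) = (3/4)(3/4) = 0.5625; P(data | bowl C) = (3/5)(3/5) = 0.36; P(data | bowl D) = (7/8)(7/8) = 0.76562.
Multiplying each by its prior: 3/10 · 0.015625 = 0.0046875, 1/10 · 0.5625 = 0.05625, 3/10 · 0.36 = 0.108, 3/10 · 0.76562 = 0.22969; these sum to 0.39863.
The posterior is then P(bowl A | data) = 0.011759, P(bowl B | data) = 0.14111, P(bowl C | data) = 0.27093, P(bowl D | data) = 0.5762.
Averaging over the posterior, P(white next | data) = (7/8)(0.011759) + (1/4)(0.14111) + (2/5)(0.27093) + (1/8)(0.5762) = 0.22596.

0.2260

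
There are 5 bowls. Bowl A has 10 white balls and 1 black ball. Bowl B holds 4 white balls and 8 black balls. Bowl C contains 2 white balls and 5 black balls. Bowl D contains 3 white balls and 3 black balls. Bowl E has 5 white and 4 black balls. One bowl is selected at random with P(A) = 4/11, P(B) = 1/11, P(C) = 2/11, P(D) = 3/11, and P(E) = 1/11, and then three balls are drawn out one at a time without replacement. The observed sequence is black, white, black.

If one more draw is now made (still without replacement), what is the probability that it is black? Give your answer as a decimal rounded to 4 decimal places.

The likelihood of the observed sequence under each hypothesis: P(data | bowl A) = (1/11)(10/10)(0/9) = 0; P(data | bowl B) = (8/12)(4/11)(7/10) = 0.1697; P(data | bowl C) = (5/7)(2/6)(4/5) = 0.19048; P(data | bowl D) = (3/6)(3/5)(2/4) = 0.15; P(data | bowl E) = (4/9)(5/8)(3/7) = 0.11905.
The prior-weighted likelihoods are 4/11 · 0 = 0, 1/11 · 0.1697 = 0.015427, 2/11 · 0.19048 = 0.034632, 3/11 · 0.15 = 0.040909, 1/11 · 0.11905 = 0.010823; these sum to 0.10179.
Normalising, the posterior is P(bowl A | data) = 0, P(bowl B | data) = 0.15156, P(bowl C | data) = 0.34023, P(bowl D | data) = 0.40189, P(bowl E | data) = 0.10632.
Averaging over the posterior, P(black next | data) = (2/3)(0.15156) + (3/4)(0.34023) + (1/3)(0.40189) + (1/3)(0.10632) = 0.52561.

0.5256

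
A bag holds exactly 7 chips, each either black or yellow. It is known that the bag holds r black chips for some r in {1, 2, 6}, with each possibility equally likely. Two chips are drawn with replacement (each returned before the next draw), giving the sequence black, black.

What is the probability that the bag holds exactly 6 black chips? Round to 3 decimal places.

0.878

For each hypothesis, P(data | H) works out to: P(data | r = 1) = (1/7)(1/7) = 1/49; P(data | r = 2) = (2/7)(2/7) = 4/49; P(data | r = 6) = (6/7)(6/7) = 36/49.
The prior-weighted likelihoods are 1/3 · 1/49 = 1/147, 1/3 · 4/49 = 4/147, 1/3 · 36/49 = 12/49; with total 41/147.
So P(r = 6 | data) = (12/49) / (41/147) = 36/41.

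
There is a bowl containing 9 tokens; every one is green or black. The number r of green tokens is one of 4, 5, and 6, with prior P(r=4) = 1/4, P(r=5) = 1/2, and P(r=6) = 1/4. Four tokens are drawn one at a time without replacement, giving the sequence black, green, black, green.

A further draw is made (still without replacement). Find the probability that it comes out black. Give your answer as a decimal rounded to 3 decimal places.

For each hypothesis, P(data | H) works out to: P(data | r = 4) = (5/9)(4/8)(4/7)(3/6) = 5/63; P(data | r = 5) = (4/9)(5/8)(3/7)(4/6) = 5/63; P(data | r = 6) = (3/9)(6/8)(2/7)(5/6) = 5/84.
The prior-weighted likelihoods are 1/4 · 5/63 = 5/252, 1/2 · 5/63 = 5/126, 1/4 · 5/84 = 5/336; these sum to 25/336.
Normalising, the posterior is P(r = 4 | data) = 4/15, P(r = 5 | data) = 8/15, P(r = 6 | data) = 1/5.
Averaging over the posterior, P(black next | data) = (3/5)(4/15) + (2/5)(8/15) + (1/5)(1/5) = 31/75.

0.413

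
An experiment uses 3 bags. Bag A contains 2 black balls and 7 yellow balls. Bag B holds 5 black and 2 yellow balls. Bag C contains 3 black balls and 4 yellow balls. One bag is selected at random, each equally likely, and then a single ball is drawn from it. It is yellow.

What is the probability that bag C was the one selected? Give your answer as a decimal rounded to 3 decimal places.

0.350

Under each hypothesis, the probability of this draw is: P(data | bag A) = (7/9) = 7/9; P(data | bag B) = (2/7) = 2/7; P(data | bag C) = (4/7) = 4/7.
Weighting by the prior gives 1/3 · 7/9 = 7/27, 1/3 · 2/7 = 2/21, 1/3 · 4/7 = 4/21; these sum to 103/189.
Therefore the posterior P(bag C | data) = (4/21) / (103/189) = 36/103.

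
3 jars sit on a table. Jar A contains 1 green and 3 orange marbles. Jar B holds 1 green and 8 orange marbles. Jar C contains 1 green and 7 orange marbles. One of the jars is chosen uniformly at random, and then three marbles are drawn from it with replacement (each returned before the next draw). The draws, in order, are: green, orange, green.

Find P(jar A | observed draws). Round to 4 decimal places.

The likelihood of the observed sequence under each hypothesis: P(data | jar A) = (1/4)(3/4)(1/4) = 0.046875; P(data | jar B) = (1/9)(8/9)(1/9) = 0.010974; P(data | jar C) = (1/8)(7/8)(1/8) = 0.013672.
Multiplying each by its prior: 1/3 · 0.046875 = 0.015625, 1/3 · 0.010974 = 0.003658, 1/3 · 0.013672 = 0.0045573; these sum to 0.02384.
Therefore the posterior P(jar A | data) = (0.015625) / (0.02384) = 0.6554.

0.6554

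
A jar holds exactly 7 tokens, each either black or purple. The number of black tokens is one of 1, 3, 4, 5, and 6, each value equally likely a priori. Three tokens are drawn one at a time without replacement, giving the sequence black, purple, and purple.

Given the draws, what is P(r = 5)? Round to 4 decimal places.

Under each hypothesis, the probability of the observed sequence is: P(data | r = 1) = (1/7)(6/6)(5/5) = 1/7; P(data | r = 3) = (3/7)(4/6)(3/5) = 6/35; P(data | r = 4) = (4/7)(3/6)(2/5) = 4/35; P(data | r = 5) = (5/7)(2/6)(1/5) = 1/21; P(data | r = 6) = (6/7)(1/6)(0/5) = 0.
Weighting by the prior gives 1/5 · 1/7 = 1/35, 1/5 · 6/35 = 6/175, 1/5 · 4/35 = 4/175, 1/5 · 1/21 = 1/105, 1/5 · 0 = 0; with total 2/21.
So P(r = 5 | data) = (1/105) / (2/21) = 1/10.

0.1000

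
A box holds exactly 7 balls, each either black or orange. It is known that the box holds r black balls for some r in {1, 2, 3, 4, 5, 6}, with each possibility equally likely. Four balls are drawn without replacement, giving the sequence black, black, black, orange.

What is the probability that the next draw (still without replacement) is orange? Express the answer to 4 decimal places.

0.3333

Under each hypothesis, the probability of the observed sequence is: P(data | r = 1) = (1/7)(0/6) = 0; P(data | r = 2) = (2/7)(1/6)(0/5) = 0; P(data | r = 3) = (3/7)(2/6)(1/5)(4/4) = 1/35; P(data | r = 4) = (4/7)(3/6)(2/5)(3/4) = 3/35; P(data | r = 5) = (5/7)(4/6)(3/5)(2/4) = 1/7; P(data | r = 6) = (6/7)(5/6)(4/5)(1/4) = 1/7.
Weighting by the prior gives 1/6 · 0 = 0, 1/6 · 0 = 0, 1/6 · 1/35 = 1/210, 1/6 · 3/35 = 1/70, 1/6 · 1/7 = 1/42, 1/6 · 1/7 = 1/42; these sum to 1/15.
Normalising, the posterior is P(r = 1 | data) = 0, P(r = 2 | data) = 0, P(r = 3 | data) = 1/14, P(r = 4 | data) = 3/14, P(r = 5 | data) = 5/14, P(r = 6 | data) = 5/14.
So P(orange next | data) = Σ P(orange next | H) P(H | data) = (1)(1/14) + (2/3)(3/14) + (1/3)(5/14) + (0)(5/14) = 1/3.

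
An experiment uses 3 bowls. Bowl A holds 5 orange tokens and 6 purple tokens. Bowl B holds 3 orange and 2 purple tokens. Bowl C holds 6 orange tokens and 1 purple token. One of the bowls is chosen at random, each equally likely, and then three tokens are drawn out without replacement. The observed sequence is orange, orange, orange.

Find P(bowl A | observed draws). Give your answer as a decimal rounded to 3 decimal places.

For each hypothesis, P(data | H) works out to: P(data | bowl A) = (5/11)(4/10)(3/9) = 0.060606; P(data | bowl B) = (3/5)(2/4)(1/3) = 0.1; P(data | bowl C) = (6/7)(5/6)(4/5) = 0.57143.
Weighting by the prior gives 1/3 · 0.060606 = 0.020202, 1/3 · 0.1 = 0.033333, 1/3 · 0.57143 = 0.19048; summing to 0.24401.
So P(bowl A | data) = (0.020202) / (0.24401) = 0.082791.

0.083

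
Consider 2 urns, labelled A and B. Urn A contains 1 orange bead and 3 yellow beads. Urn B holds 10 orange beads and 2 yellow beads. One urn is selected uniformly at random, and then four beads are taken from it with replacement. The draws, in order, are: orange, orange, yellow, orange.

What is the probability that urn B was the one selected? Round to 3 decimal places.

0.892

Under each hypothesis, the probability of the observed sequence is: P(data | urn A) = (1/4)(1/4)(3/4)(1/4) = 0.011719; P(data | urn B) = (10/12)(10/12)(2/12)(10/12) = 0.096451.
The prior-weighted likelihoods are 1/2 · 0.011719 = 0.0058594, 1/2 · 0.096451 = 0.048225; with total 0.054085.
By Bayes' rule, P(urn B | data) = (0.048225) / (0.054085) = 0.89166.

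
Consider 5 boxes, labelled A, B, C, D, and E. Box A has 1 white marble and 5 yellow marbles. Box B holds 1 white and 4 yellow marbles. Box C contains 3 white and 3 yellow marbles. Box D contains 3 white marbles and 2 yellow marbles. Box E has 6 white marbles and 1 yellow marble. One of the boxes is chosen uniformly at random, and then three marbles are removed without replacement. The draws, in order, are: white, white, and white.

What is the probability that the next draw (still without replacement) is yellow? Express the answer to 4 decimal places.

For each hypothesis, P(data | H) works out to: P(data | box A) = (1/6)(0/5) = 0; P(data | box B) = (1/5)(0/4) = 0; P(data | box C) = (3/6)(2/5)(1/4) = 1/20; P(data | box D) = (3/5)(2/4)(1/3) = 1/10; P(data | box E) = (6/7)(5/6)(4/5) = 4/7.
The prior-weighted likelihoods are 1/5 · 0 = 0, 1/5 · 0 = 0, 1/5 · 1/20 = 1/100, 1/5 · 1/10 = 1/50, 1/5 · 4/7 = 4/35; summing to 101/700.
Dividing through by the total gives posterior P(box A | data) = 0, P(box B | data) = 0, P(box C | data) = 7/101, P(box D | data) = 14/101, P(box E | data) = 80/101.
The predictive probability is P(yellow next | data) = (1)(7/101) + (1)(14/101) + (1/4)(80/101) = 41/101.

0.4059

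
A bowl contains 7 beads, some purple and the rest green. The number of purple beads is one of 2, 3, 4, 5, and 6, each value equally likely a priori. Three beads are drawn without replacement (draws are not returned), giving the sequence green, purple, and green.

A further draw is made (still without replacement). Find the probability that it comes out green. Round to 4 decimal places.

For each hypothesis, P(data | H) works out to: P(data | r = 2) = (5/7)(2/6)(4/5) = 4/21; P(data | r = 3) = (4/7)(3/6)(3/5) = 6/35; P(data | r = 4) = (3/7)(4/6)(2/5) = 4/35; P(data | r = 5) = (2/7)(5/6)(1/5) = 1/21; P(data | r = 6) = (1/7)(6/6)(0/5) = 0.
Weighting by the prior gives 1/5 · 4/21 = 4/105, 1/5 · 6/35 = 6/175, 1/5 · 4/35 = 4/175, 1/5 · 1/21 = 1/105, 1/5 · 0 = 0; with total 11/105.
Dividing through by the total gives posterior P(r = 2 | data) = 4/11, P(r = 3 | data) = 18/55, P(r = 4 | data) = 12/55, P(r = 5 | data) = 1/11, P(r = 6 | data) = 0.
So P(green next | data) = Σ P(green next | H) P(H | data) = (3/4)(4/11) + (1/2)(18/55) + (1/4)(12/55) + (0)(1/11) = 27/55.

0.4909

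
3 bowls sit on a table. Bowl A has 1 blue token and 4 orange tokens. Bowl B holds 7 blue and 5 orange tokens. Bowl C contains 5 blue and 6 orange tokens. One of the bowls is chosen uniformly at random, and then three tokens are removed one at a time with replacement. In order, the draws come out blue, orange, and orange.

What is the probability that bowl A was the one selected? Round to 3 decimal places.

0.351

For each hypothesis, P(data | H) works out to: P(data | bowl A) = (1/5)(4/5)(4/5) = 0.128; P(data | bowl B) = (7/12)(5/12)(5/12) = 0.10127; P(data | bowl C) = (5/11)(6/11)(6/11) = 0.13524.
The prior-weighted likelihoods are 1/3 · 0.128 = 0.042667, 1/3 · 0.10127 = 0.033758, 1/3 · 0.13524 = 0.045079; with total 0.1215.
Therefore the posterior P(bowl A | data) = (0.042667) / (0.1215) = 0.35116.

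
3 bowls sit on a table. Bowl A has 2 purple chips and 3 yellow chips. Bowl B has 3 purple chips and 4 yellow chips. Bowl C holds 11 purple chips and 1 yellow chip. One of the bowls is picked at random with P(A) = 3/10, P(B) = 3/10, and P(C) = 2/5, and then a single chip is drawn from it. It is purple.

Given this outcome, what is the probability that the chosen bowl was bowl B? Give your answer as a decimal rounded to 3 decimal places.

0.209

For each hypothesis, P(data | H) works out to: P(data | bowl A) = (2/5) = 2/5; P(data | bowl B) = (3/7) = 3/7; P(data | bowl C) = (11/12) = 11/12.
Multiplying each by its prior: 3/10 · 2/5 = 3/25, 3/10 · 3/7 = 9/70, 2/5 · 11/12 = 11/30; with total 323/525.
Hence P(bowl B | data) = (9/70) / (323/525) = 135/646.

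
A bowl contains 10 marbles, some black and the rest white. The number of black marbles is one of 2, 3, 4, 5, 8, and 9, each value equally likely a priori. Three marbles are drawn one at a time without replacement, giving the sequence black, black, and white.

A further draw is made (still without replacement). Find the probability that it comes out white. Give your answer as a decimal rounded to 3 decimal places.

0.427

The likelihood of the observed sequence under each hypothesis: P(data | r = 2) = (2/10)(1/9)(8/8) = 1/45; P(data | r = 3) = (3/10)(2/9)(7/8) = 7/120; P(data | r = 4) = (4/10)(3/9)(6/8) = 1/10; P(data | r = 5) = (5/10)(4/9)(5/8) = 5/36; P(data | r = 8) = (8/10)(7/9)(2/8) = 7/45; P(data | r = 9) = (9/10)(8/9)(1/8) = 1/10.
Multiplying each by its prior: 1/6 · 1/45 = 1/270, 1/6 · 7/120 = 7/720, 1/6 · 1/10 = 1/60, 1/6 · 5/36 = 5/216, 1/6 · 7/45 = 7/270, 1/6 · 1/10 = 1/60; with total 23/240.
Normalising, the posterior is P(r = 2 | data) = 8/207, P(r = 3 | data) = 7/69, P(r = 4 | data) = 4/23, P(r = 5 | data) = 50/207, P(r = 8 | data) = 56/207, P(r = 9 | data) = 4/23.
So P(white next | data) = Σ P(white next | H) P(H | data) = (1)(8/207) + (6/7)(7/69) + (5/7)(4/23) + (4/7)(50/207) + (1/7)(56/207) + (0)(4/23) = 206/483.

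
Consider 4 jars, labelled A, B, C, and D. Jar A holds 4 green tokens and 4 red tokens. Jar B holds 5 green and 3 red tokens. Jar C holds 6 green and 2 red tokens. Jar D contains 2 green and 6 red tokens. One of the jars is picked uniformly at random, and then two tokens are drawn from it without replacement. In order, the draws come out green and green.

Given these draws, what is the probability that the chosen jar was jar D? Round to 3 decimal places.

0.031

For each hypothesis, P(data | H) works out to: P(data | jar A) = (4/8)(3/7) = 3/14; P(data | jar B) = (5/8)(4/7) = 5/14; P(data | jar C) = (6/8)(5/7) = 15/28; P(data | jar D) = (2/8)(1/7) = 1/28.
Weighting by the prior gives 1/4 · 3/14 = 3/56, 1/4 · 5/14 = 5/56, 1/4 · 15/28 = 15/112, 1/4 · 1/28 = 1/112; summing to 2/7.
By Bayes' rule, P(jar D | data) = (1/112) / (2/7) = 1/32.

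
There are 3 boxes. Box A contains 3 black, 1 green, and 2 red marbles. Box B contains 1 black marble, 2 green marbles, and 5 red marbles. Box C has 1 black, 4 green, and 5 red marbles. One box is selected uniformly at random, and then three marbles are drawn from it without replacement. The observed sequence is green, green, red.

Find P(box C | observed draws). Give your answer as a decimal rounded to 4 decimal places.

0.7368

Under each hypothesis, the probability of the observed sequence is: P(data | box A) = (1/6)(0/5) = 0; P(data | box B) = (2/8)(1/7)(5/6) = 5/168; P(data | box C) = (4/10)(3/9)(5/8) = 1/12.
Weighting by the prior gives 1/3 · 0 = 0, 1/3 · 5/168 = 5/504, 1/3 · 1/12 = 1/36; with total 19/504.
Therefore the posterior P(box C | data) = (1/36) / (19/504) = 14/19.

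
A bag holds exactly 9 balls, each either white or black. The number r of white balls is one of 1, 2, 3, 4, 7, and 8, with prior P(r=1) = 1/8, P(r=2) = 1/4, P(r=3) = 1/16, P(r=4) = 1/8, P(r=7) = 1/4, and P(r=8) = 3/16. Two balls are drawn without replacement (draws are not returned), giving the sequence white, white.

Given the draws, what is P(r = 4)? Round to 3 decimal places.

0.064

The likelihood of the observed sequence under each hypothesis: P(data | r = 1) = (1/9)(0/8) = 0; P(data | r = 2) = (2/9)(1/8) = 1/36; P(data | r = 3) = (3/9)(2/8) = 1/12; P(data | r = 4) = (4/9)(3/8) = 1/6; P(data | r = 7) = (7/9)(6/8) = 7/12; P(data | r = 8) = (8/9)(7/8) = 7/9.
The prior-weighted likelihoods are 1/8 · 0 = 0, 1/4 · 1/36 = 1/144, 1/16 · 1/12 = 1/192, 1/8 · 1/6 = 1/48, 1/4 · 7/12 = 7/48, 3/16 · 7/9 = 7/48; with total 187/576.
By Bayes' rule, P(r = 4 | data) = (1/48) / (187/576) = 12/187.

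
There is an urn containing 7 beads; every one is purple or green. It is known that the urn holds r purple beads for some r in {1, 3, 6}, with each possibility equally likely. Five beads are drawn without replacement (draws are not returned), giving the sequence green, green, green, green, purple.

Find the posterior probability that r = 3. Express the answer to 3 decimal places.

0.167

Under each hypothesis, the probability of the observed sequence is: P(data | r = 1) = (6/7)(5/6)(4/5)(3/4)(1/3) = 1/7; P(data | r = 3) = (4/7)(3/6)(2/5)(1/4)(3/3) = 1/35; P(data | r = 6) = (1/7)(0/6) = 0.
Weighting by the prior gives 1/3 · 1/7 = 1/21, 1/3 · 1/35 = 1/105, 1/3 · 0 = 0; with total 2/35.
By Bayes' rule, P(r = 3 | data) = (1/105) / (2/35) = 1/6.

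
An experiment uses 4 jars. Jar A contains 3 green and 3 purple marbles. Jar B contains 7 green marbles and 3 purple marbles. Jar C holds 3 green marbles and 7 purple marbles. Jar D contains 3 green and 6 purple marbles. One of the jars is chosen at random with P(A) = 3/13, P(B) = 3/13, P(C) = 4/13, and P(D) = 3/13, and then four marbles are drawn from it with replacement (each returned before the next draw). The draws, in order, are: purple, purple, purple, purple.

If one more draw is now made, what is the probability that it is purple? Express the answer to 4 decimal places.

0.6621

Under each hypothesis, the probability of the observed sequence is: P(data | jar A) = (3/6)(3/6)(3/6)(3/6) = 0.0625; P(data | jar B) = (3/10)(3/10)(3/10)(3/10) = 0.0081; P(data | jar C) = (7/10)(7/10)(7/10)(7/10) = 0.2401; P(data | jar D) = (6/9)(6/9)(6/9)(6/9) = 0.19753.
The prior-weighted likelihoods are 3/13 · 0.0625 = 0.014423, 3/13 · 0.0081 = 0.0018692, 4/13 · 0.2401 = 0.073877, 3/13 · 0.19753 = 0.045584; these sum to 0.13575.
Normalising, the posterior is P(jar A | data) = 0.10624, P(jar B | data) = 0.013769, P(jar C | data) = 0.5442, P(jar D | data) = 0.33579.
The predictive probability is P(purple next | data) = (1/2)(0.10624) + (3/10)(0.013769) + (7/10)(0.5442) + (2/3)(0.33579) = 0.66205.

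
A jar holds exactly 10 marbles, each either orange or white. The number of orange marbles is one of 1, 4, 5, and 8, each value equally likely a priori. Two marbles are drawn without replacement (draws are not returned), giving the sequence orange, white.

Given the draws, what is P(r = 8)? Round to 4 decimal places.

0.2162

For each hypothesis, P(data | H) works out to: P(data | r = 1) = (1/10)(9/9) = 1/10; P(data | r = 4) = (4/10)(6/9) = 4/15; P(data | r = 5) = (5/10)(5/9) = 5/18; P(data | r = 8) = (8/10)(2/9) = 8/45.
Weighting by the prior gives 1/4 · 1/10 = 1/40, 1/4 · 4/15 = 1/15, 1/4 · 5/18 = 5/72, 1/4 · 8/45 = 2/45; with total 37/180.
So P(r = 8 | data) = (2/45) / (37/180) = 8/37.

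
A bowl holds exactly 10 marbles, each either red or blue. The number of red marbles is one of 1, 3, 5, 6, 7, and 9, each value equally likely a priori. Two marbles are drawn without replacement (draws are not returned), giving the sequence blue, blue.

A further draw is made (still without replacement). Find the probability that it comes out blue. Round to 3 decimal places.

The likelihood of the observed sequence under each hypothesis: P(data | r = 1) = (9/10)(8/9) = 4/5; P(data | r = 3) = (7/10)(6/9) = 7/15; P(data | r = 5) = (5/10)(4/9) = 2/9; P(data | r = 6) = (4/10)(3/9) = 2/15; P(data | r = 7) = (3/10)(2/9) = 1/15; P(data | r = 9) = (1/10)(0/9) = 0.
Weighting by the prior gives 1/6 · 4/5 = 2/15, 1/6 · 7/15 = 7/90, 1/6 · 2/9 = 1/27, 1/6 · 2/15 = 1/45, 1/6 · 1/15 = 1/90, 1/6 · 0 = 0; summing to 38/135.
Normalising, the posterior is P(r = 1 | data) = 9/19, P(r = 3 | data) = 21/76, P(r = 5 | data) = 5/38, P(r = 6 | data) = 3/38, P(r = 7 | data) = 3/76, P(r = 9 | data) = 0.
So P(blue next | data) = Σ P(blue next | H) P(H | data) = (7/8)(9/19) + (5/8)(21/76) + (3/8)(5/38) + (1/4)(3/38) + (1/8)(3/76) = 201/304.

0.661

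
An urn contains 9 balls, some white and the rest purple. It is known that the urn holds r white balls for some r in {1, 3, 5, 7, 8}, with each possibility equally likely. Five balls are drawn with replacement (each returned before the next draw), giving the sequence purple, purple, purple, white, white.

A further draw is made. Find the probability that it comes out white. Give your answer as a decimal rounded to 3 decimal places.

Compute the likelihood of the observed sequence for each case: P(data | r = 1) = (8/9)(8/9)(8/9)(1/9)(1/9) = 0.0086708; P(data | r = 3) = (6/9)(6/9)(6/9)(3/9)(3/9) = 0.032922; P(data | r = 5) = (4/9)(4/9)(4/9)(5/9)(5/9) = 0.027096; P(data | r = 7) = (2/9)(2/9)(2/9)(7/9)(7/9) = 0.0066386; P(data | r = 8) = (1/9)(1/9)(1/9)(8/9)(8/9) = 0.0010838.
Multiplying each by its prior: 1/5 · 0.0086708 = 0.0017342, 1/5 · 0.032922 = 0.0065844, 1/5 · 0.027096 = 0.0054192, 1/5 · 0.0066386 = 0.0013277, 1/5 · 0.0010838 = 0.00021677; these sum to 0.015282.
Normalising, the posterior is P(r = 1 | data) = 0.11348, P(r = 3 | data) = 0.43085, P(r = 5 | data) = 0.35461, P(r = 7 | data) = 0.086879, P(r = 8 | data) = 0.014184.
Averaging over the posterior, P(white next | data) = (1/9)(0.11348) + (1/3)(0.43085) + (5/9)(0.35461) + (7/9)(0.086879) + (8/9)(0.014184) = 0.43341.

0.433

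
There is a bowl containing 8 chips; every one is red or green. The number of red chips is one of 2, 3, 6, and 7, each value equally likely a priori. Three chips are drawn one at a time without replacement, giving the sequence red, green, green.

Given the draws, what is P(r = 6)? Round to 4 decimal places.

0.0909

Compute the likelihood of the observed sequence for each case: P(data | r = 2) = (2/8)(6/7)(5/6) = 5/28; P(data | r = 3) = (3/8)(5/7)(4/6) = 5/28; P(data | r = 6) = (6/8)(2/7)(1/6) = 1/28; P(data | r = 7) = (7/8)(1/7)(0/6) = 0.
Multiplying each by its prior: 1/4 · 5/28 = 5/112, 1/4 · 5/28 = 5/112, 1/4 · 1/28 = 1/112, 1/4 · 0 = 0; with total 11/112.
Therefore the posterior P(r = 6 | data) = (1/112) / (11/112) = 1/11.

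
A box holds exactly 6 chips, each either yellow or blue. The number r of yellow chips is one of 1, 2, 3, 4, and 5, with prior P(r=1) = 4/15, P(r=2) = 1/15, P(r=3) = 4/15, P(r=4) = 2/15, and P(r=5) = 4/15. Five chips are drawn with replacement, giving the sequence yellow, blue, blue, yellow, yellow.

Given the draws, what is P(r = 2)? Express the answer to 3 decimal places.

Under each hypothesis, the probability of the observed sequence is: P(data | r = 1) = (1/6)(5/6)(5/6)(1/6)(1/6) = 0.003215; P(data | r = 2) = (2/6)(4/6)(4/6)(2/6)(2/6) = 0.016461; P(data | r = 3) = (3/6)(3/6)(3/6)(3/6)(3/6) = 0.03125; P(data | r = 4) = (4/6)(2/6)(2/6)(4/6)(4/6) = 0.032922; P(data | r = 5) = (5/6)(1/6)(1/6)(5/6)(5/6) = 0.016075.
The prior-weighted likelihoods are 4/15 · 0.003215 = 0.00085734, 1/15 · 0.016461 = 0.0010974, 4/15 · 0.03125 = 0.0083333, 2/15 · 0.032922 = 0.0043896, 4/15 · 0.016075 = 0.0042867; summing to 0.018964.
Therefore the posterior P(r = 2 | data) = (0.0010974) / (0.018964) = 0.057866.

0.058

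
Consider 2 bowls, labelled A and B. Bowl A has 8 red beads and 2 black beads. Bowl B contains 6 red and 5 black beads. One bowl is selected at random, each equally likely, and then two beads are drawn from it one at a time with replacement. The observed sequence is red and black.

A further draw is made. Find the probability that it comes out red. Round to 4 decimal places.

Under each hypothesis, the probability of the observed sequence is: P(data | bowl A) = (8/10)(2/10) = 0.16; P(data | bowl B) = (6/11)(5/11) = 0.24793.
Multiplying each by its prior: 1/2 · 0.16 = 0.08, 1/2 · 0.24793 = 0.12397; summing to 0.20397.
Normalising, the posterior is P(bowl A | data) = 0.39222, P(bowl B | data) = 0.60778.
Averaging over the posterior, P(red next | data) = (4/5)(0.39222) + (6/11)(0.60778) = 0.64529.

0.6453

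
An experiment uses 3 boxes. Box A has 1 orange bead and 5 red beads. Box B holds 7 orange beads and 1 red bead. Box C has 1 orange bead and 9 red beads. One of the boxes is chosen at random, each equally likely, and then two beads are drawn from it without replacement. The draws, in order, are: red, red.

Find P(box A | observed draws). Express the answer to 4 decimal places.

0.4545

The likelihood of the observed sequence under each hypothesis: P(data | box A) = (5/6)(4/5) = 2/3; P(data | box B) = (1/8)(0/7) = 0; P(data | box C) = (9/10)(8/9) = 4/5.
Weighting by the prior gives 1/3 · 2/3 = 2/9, 1/3 · 0 = 0, 1/3 · 4/5 = 4/15; summing to 22/45.
Hence P(box A | data) = (2/9) / (22/45) = 5/11.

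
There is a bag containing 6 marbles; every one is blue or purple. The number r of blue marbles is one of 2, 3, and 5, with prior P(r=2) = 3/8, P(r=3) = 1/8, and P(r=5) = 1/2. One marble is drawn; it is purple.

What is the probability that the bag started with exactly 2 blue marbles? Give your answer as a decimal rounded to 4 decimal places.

For each hypothesis, P(data | H) works out to: P(data | r = 2) = (4/6) = 2/3; P(data | r = 3) = (3/6) = 1/2; P(data | r = 5) = (1/6) = 1/6.
Weighting by the prior gives 3/8 · 2/3 = 1/4, 1/8 · 1/2 = 1/16, 1/2 · 1/6 = 1/12; with total 19/48.
So P(r = 2 | data) = (1/4) / (19/48) = 12/19.

0.6316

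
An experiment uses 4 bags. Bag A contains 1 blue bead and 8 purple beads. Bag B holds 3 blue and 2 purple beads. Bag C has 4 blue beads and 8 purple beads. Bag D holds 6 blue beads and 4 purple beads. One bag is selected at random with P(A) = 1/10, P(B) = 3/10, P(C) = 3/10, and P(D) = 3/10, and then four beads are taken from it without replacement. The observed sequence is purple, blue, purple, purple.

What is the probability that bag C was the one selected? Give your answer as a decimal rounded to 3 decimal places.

0.633

Under each hypothesis, the probability of the observed sequence is: P(data | bag A) = (8/9)(1/8)(7/7)(6/6) = 0.11111; P(data | bag B) = (2/5)(3/4)(1/3)(0/2) = 0; P(data | bag C) = (8/12)(4/11)(7/10)(6/9) = 0.11313; P(data | bag D) = (4/10)(6/9)(3/8)(2/7) = 0.028571.
The prior-weighted likelihoods are 1/10 · 0.11111 = 0.011111, 3/10 · 0 = 0, 3/10 · 0.11313 = 0.033939, 3/10 · 0.028571 = 0.0085714; these sum to 0.053622.
By Bayes' rule, P(bag C | data) = (0.033939) / (0.053622) = 0.63294.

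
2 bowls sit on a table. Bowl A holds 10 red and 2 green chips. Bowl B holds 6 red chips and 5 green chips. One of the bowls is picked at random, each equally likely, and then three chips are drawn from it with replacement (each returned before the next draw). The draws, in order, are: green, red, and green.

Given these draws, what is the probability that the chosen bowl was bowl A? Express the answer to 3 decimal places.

0.170

The likelihood of the observed sequence under each hypothesis: P(data | bowl A) = (2/12)(10/12)(2/12) = 0.023148; P(data | bowl B) = (5/11)(6/11)(5/11) = 0.1127.
The prior-weighted likelihoods are 1/2 · 0.023148 = 0.011574, 1/2 · 0.1127 = 0.056349; summing to 0.067923.
Hence P(bowl A | data) = (0.011574) / (0.067923) = 0.1704.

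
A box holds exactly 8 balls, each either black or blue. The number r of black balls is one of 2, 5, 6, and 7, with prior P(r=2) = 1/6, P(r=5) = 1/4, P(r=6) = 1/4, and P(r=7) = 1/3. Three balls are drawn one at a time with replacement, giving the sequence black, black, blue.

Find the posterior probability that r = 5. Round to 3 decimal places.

0.328

For each hypothesis, P(data | H) works out to: P(data | r = 2) = (2/8)(2/8)(6/8) = 0.046875; P(data | r = 5) = (5/8)(5/8)(3/8) = 0.14648; P(data | r = 6) = (6/8)(6/8)(2/8) = 0.14062; P(data | r = 7) = (7/8)(7/8)(1/8) = 0.095703.
The prior-weighted likelihoods are 1/6 · 0.046875 = 0.0078125, 1/4 · 0.14648 = 0.036621, 1/4 · 0.14062 = 0.035156, 1/3 · 0.095703 = 0.031901; these sum to 0.11149.
Therefore the posterior P(r = 5 | data) = (0.036621) / (0.11149) = 0.32847.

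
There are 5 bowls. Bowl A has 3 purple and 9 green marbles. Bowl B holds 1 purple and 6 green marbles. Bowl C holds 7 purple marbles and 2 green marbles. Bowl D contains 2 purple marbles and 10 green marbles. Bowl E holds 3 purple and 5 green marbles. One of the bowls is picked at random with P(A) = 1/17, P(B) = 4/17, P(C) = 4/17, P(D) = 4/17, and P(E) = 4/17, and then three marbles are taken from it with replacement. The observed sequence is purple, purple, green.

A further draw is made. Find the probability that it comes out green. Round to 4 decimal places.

0.4656

Under each hypothesis, the probability of the observed sequence is: P(data | bowl A) = (3/12)(3/12)(9/12) = 0.046875; P(data | bowl B) = (1/7)(1/7)(6/7) = 0.017493; P(data | bowl C) = (7/9)(7/9)(2/9) = 0.13443; P(data | bowl D) = (2/12)(2/12)(10/12) = 0.023148; P(data | bowl E) = (3/8)(3/8)(5/8) = 0.087891.
Weighting by the prior gives 1/17 · 0.046875 = 0.0027574, 4/17 · 0.017493 = 0.0041159, 4/17 · 0.13443 = 0.031631, 4/17 · 0.023148 = 0.0054466, 4/17 · 0.087891 = 0.02068; summing to 0.064631.
The posterior is then P(bowl A | data) = 0.042663, P(bowl B | data) = 0.063684, P(bowl C | data) = 0.48941, P(bowl D | data) = 0.084273, P(bowl E | data) = 0.31997.
Averaging over the posterior, P(green next | data) = (3/4)(0.042663) + (6/7)(0.063684) + (2/9)(0.48941) + (5/6)(0.084273) + (5/8)(0.31997) = 0.46555.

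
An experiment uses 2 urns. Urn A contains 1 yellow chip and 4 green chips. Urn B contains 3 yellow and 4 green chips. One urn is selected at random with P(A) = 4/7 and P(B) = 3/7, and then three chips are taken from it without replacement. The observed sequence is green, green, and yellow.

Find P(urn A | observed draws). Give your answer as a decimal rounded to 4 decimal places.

0.6087

Compute the likelihood of the observed sequence for each case: P(data | urn A) = (4/5)(3/4)(1/3) = 1/5; P(data | urn B) = (4/7)(3/6)(3/5) = 6/35.
The prior-weighted likelihoods are 4/7 · 1/5 = 4/35, 3/7 · 6/35 = 18/245; with total 46/245.
Hence P(urn A | data) = (4/35) / (46/245) = 14/23.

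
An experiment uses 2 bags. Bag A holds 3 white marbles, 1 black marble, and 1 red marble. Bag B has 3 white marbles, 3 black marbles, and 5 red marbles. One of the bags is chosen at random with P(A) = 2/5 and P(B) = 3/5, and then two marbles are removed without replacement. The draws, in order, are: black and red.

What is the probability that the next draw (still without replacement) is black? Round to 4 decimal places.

0.1786

Compute the likelihood of the observed sequence for each case: P(data | bag A) = (1/5)(1/4) = 1/20; P(data | bag B) = (3/11)(5/10) = 3/22.
The prior-weighted likelihoods are 2/5 · 1/20 = 1/50, 3/5 · 3/22 = 9/110; these sum to 28/275.
The posterior is then P(bag A | data) = 11/56, P(bag B | data) = 45/56.
So P(black next | data) = Σ P(black next | H) P(H | data) = (0)(11/56) + (2/9)(45/56) = 5/28.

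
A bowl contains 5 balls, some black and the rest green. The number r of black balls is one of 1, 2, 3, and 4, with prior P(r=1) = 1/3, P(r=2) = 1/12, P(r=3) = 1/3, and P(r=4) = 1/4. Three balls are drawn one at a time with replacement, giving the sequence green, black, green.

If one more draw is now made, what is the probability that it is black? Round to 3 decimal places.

Compute the likelihood of the observed sequence for each case: P(data | r = 1) = (4/5)(1/5)(4/5) = 16/125; P(data | r = 2) = (3/5)(2/5)(3/5) = 18/125; P(data | r = 3) = (2/5)(3/5)(2/5) = 12/125; P(data | r = 4) = (1/5)(4/5)(1/5) = 4/125.
Weighting by the prior gives 1/3 · 16/125 = 16/375, 1/12 · 18/125 = 3/250, 1/3 · 12/125 = 4/125, 1/4 · 4/125 = 1/125; with total 71/750.
Dividing through by the total gives posterior P(r = 1 | data) = 32/71, P(r = 2 | data) = 9/71, P(r = 3 | data) = 24/71, P(r = 4 | data) = 6/71.
So P(black next | data) = Σ P(black next | H) P(H | data) = (1/5)(32/71) + (2/5)(9/71) + (3/5)(24/71) + (4/5)(6/71) = 146/355.

0.411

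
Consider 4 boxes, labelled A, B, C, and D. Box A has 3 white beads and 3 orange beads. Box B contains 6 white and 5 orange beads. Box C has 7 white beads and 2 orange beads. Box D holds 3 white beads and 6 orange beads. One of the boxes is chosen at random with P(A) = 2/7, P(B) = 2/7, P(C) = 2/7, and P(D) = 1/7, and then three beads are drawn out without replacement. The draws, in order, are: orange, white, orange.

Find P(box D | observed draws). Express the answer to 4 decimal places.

0.2300

For each hypothesis, P(data | H) works out to: P(data | box A) = (3/6)(3/5)(2/4) = 0.15; P(data | box B) = (5/11)(6/10)(4/9) = 0.12121; P(data | box C) = (2/9)(7/8)(1/7) = 0.027778; P(data | box D) = (6/9)(3/8)(5/7) = 0.17857.
Multiplying each by its prior: 2/7 · 0.15 = 0.042857, 2/7 · 0.12121 = 0.034632, 2/7 · 0.027778 = 0.0079365, 1/7 · 0.17857 = 0.02551; summing to 0.11094.
By Bayes' rule, P(box D | data) = (0.02551) / (0.11094) = 0.22995.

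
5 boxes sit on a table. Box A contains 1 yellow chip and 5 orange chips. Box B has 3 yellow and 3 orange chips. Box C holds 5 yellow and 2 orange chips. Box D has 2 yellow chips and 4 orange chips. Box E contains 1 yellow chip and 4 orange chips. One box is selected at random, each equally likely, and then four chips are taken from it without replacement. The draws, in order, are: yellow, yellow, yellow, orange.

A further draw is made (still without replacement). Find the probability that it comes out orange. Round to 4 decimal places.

The likelihood of the observed sequence under each hypothesis: P(data | box A) = (1/6)(0/5) = 0; P(data | box B) = (3/6)(2/5)(1/4)(3/3) = 1/20; P(data | box C) = (5/7)(4/6)(3/5)(2/4) = 1/7; P(data | box D) = (2/6)(1/5)(0/4) = 0; P(data | box E) = (1/5)(0/4) = 0.
Multiplying each by its prior: 1/5 · 0 = 0, 1/5 · 1/20 = 1/100, 1/5 · 1/7 = 1/35, 1/5 · 0 = 0, 1/5 · 0 = 0; with total 27/700.
The posterior is then P(box A | data) = 0, P(box B | data) = 7/27, P(box C | data) = 20/27, P(box D | data) = 0, P(box E | data) = 0.
The predictive probability is P(orange next | data) = (1)(7/27) + (1/3)(20/27) = 41/81.

0.5062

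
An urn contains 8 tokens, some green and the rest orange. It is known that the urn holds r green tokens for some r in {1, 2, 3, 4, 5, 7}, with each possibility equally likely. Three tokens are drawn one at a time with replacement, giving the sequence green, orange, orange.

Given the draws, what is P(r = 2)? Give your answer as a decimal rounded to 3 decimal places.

0.231

Compute the likelihood of the observed sequence for each case: P(data | r = 1) = (1/8)(7/8)(7/8) = 0.095703; P(data | r = 2) = (2/8)(6/8)(6/8) = 0.14062; P(data | r = 3) = (3/8)(5/8)(5/8) = 0.14648; P(data | r = 4) = (4/8)(4/8)(4/8) = 0.125; P(data | r = 5) = (5/8)(3/8)(3/8) = 0.087891; P(data | r = 7) = (7/8)(1/8)(1/8) = 0.013672.
Multiplying each by its prior: 1/6 · 0.095703 = 0.015951, 1/6 · 0.14062 = 0.023438, 1/6 · 0.14648 = 0.024414, 1/6 · 0.125 = 0.020833, 1/6 · 0.087891 = 0.014648, 1/6 · 0.013672 = 0.0022786; with total 0.10156.
By Bayes' rule, P(r = 2 | data) = (0.023438) / (0.10156) = 0.23077.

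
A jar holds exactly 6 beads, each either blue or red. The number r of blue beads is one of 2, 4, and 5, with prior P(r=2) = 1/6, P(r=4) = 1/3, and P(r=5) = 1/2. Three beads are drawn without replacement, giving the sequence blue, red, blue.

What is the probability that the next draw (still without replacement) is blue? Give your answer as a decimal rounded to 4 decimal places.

For each hypothesis, P(data | H) works out to: P(data | r = 2) = (2/6)(4/5)(1/4) = 1/15; P(data | r = 4) = (4/6)(2/5)(3/4) = 1/5; P(data | r = 5) = (5/6)(1/5)(4/4) = 1/6.
The prior-weighted likelihoods are 1/6 · 1/15 = 1/90, 1/3 · 1/5 = 1/15, 1/2 · 1/6 = 1/12; these sum to 29/180.
The posterior is then P(r = 2 | data) = 2/29, P(r = 4 | data) = 12/29, P(r = 5 | data) = 15/29.
Averaging over the posterior, P(blue next | data) = (0)(2/29) + (2/3)(12/29) + (1)(15/29) = 23/29.

0.7931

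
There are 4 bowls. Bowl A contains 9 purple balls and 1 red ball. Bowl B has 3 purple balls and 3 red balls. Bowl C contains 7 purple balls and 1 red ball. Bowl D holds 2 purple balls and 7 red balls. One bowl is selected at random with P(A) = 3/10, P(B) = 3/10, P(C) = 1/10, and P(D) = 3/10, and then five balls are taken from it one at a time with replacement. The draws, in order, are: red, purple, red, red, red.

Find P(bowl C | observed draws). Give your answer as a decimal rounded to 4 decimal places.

0.0006

Under each hypothesis, the probability of the observed sequence is: P(data | bowl A) = (1/10)(9/10)(1/10)(1/10)(1/10) = 9e-05; P(data | bowl B) = (3/6)(3/6)(3/6)(3/6)(3/6) = 0.03125; P(data | bowl C) = (1/8)(7/8)(1/8)(1/8)(1/8) = 0.00021362; P(data | bowl D) = (7/9)(2/9)(7/9)(7/9)(7/9) = 0.081322.
Multiplying each by its prior: 3/10 · 9e-05 = 2.7e-05, 3/10 · 0.03125 = 0.009375, 1/10 · 0.00021362 = 2.1362e-05, 3/10 · 0.081322 = 0.024397; with total 0.03382.
By Bayes' rule, P(bowl C | data) = (2.1362e-05) / (0.03382) = 0.00063165.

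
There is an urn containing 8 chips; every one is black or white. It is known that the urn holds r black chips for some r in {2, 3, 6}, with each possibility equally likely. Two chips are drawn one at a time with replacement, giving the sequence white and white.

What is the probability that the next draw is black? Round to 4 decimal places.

Under each hypothesis, the probability of the observed sequence is: P(data | r = 2) = (6/8)(6/8) = 9/16; P(data | r = 3) = (5/8)(5/8) = 25/64; P(data | r = 6) = (2/8)(2/8) = 1/16.
Multiplying each by its prior: 1/3 · 9/16 = 3/16, 1/3 · 25/64 = 25/192, 1/3 · 1/16 = 1/48; with total 65/192.
The posterior is then P(r = 2 | data) = 36/65, P(r = 3 | data) = 5/13, P(r = 6 | data) = 4/65.
So P(black next | data) = Σ P(black next | H) P(H | data) = (1/4)(36/65) + (3/8)(5/13) + (3/4)(4/65) = 171/520.

0.3288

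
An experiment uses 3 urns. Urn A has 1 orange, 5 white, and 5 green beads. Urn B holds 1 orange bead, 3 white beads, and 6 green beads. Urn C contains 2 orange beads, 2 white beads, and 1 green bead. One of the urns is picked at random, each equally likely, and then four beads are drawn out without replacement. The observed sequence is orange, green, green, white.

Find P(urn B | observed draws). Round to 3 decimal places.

0.586

For each hypothesis, P(data | H) works out to: P(data | urn A) = (1/11)(5/10)(4/9)(5/8) = 0.012626; P(data | urn B) = (1/10)(6/9)(5/8)(3/7) = 0.017857; P(data | urn C) = (2/5)(1/4)(0/3) = 0.
The prior-weighted likelihoods are 1/3 · 0.012626 = 0.0042088, 1/3 · 0.017857 = 0.0059524, 1/3 · 0 = 0; with total 0.010161.
So P(urn B | data) = (0.0059524) / (0.010161) = 0.5858.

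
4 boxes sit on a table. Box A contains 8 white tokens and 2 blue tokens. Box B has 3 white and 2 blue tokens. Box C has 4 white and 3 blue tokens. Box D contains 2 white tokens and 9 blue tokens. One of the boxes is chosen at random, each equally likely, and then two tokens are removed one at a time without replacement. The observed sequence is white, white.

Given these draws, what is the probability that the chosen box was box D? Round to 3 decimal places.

0.015

Under each hypothesis, the probability of the observed sequence is: P(data | box A) = (8/10)(7/9) = 0.62222; P(data | box B) = (3/5)(2/4) = 0.3; P(data | box C) = (4/7)(3/6) = 0.28571; P(data | box D) = (2/11)(1/10) = 0.018182.
Multiplying each by its prior: 1/4 · 0.62222 = 0.15556, 1/4 · 0.3 = 0.075, 1/4 · 0.28571 = 0.071429, 1/4 · 0.018182 = 0.0045455; with total 0.30653.
So P(box D | data) = (0.0045455) / (0.30653) = 0.014829.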